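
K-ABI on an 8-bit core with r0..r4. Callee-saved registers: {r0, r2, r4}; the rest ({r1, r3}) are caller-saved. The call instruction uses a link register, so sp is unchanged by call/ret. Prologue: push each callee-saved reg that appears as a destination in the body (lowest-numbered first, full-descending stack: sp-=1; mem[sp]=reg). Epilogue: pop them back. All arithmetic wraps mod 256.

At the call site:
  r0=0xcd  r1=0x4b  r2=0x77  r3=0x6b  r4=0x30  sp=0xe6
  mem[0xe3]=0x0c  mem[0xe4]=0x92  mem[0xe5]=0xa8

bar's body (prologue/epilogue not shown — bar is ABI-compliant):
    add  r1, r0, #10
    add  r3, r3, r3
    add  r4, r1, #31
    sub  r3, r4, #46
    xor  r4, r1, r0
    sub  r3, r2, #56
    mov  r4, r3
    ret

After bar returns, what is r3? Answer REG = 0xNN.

REG = 0x3f

prologue: push r4 → mem[0xe5]=0x30, sp=0xe5
body[0] add  r1, r0, #10 → r1=0xd7
body[1] add  r3, r3, r3 → r3=0xd6
body[2] add  r4, r1, #31 → r4=0xf6
body[3] sub  r3, r4, #46 → r3=0xc8
body[4] xor  r4, r1, r0 → r4=0x1a
body[5] sub  r3, r2, #56 → r3=0x3f
body[6] mov  r4, r3 → r4=0x3f
epilogue: pop r4=0x30, sp=0xe6
r3 is caller-saved → body value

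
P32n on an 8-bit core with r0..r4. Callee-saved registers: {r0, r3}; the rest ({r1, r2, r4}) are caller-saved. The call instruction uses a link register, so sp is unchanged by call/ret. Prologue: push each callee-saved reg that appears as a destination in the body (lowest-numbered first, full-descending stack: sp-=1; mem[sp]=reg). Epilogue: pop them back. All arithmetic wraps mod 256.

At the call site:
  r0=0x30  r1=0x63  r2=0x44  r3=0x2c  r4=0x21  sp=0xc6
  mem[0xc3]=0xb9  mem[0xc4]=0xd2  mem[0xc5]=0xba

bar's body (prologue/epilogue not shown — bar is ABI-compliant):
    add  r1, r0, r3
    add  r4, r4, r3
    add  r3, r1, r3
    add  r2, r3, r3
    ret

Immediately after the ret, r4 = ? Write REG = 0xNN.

prologue: push r3 -> mem[0xc5]=0x2c, sp=0xc5
body[0] add  r1, r0, r3 -> r1=0x5c
body[1] add  r4, r4, r3 -> r4=0x4d
body[2] add  r3, r1, r3 -> r3=0x88
body[3] add  r2, r3, r3 -> r2=0x10
epilogue: pop r3=0x2c, sp=0xc6
r4 is caller-saved -> body value

REG = 0x4d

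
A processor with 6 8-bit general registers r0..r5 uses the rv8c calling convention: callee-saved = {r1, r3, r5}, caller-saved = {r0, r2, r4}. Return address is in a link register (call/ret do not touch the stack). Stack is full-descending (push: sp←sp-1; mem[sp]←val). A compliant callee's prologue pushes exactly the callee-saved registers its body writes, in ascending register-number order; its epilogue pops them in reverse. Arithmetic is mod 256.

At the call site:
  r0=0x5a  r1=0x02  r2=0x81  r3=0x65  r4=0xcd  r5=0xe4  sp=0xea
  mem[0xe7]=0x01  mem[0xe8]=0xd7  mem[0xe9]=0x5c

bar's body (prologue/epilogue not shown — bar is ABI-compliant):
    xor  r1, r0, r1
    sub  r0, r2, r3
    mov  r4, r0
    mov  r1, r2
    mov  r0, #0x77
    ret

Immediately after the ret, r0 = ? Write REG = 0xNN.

prologue: push r1 -> mem[0xe9]=0x02, sp=0xe9
body[0] xor  r1, r0, r1 -> r1=0x58
body[1] sub  r0, r2, r3 -> r0=0x1c
body[2] mov  r4, r0 -> r4=0x1c
body[3] mov  r1, r2 -> r1=0x81
body[4] mov  r0, #0x77 -> r0=0x77
epilogue: pop r1=0x02, sp=0xea
r0 is caller-saved -> body value

REG = 0x77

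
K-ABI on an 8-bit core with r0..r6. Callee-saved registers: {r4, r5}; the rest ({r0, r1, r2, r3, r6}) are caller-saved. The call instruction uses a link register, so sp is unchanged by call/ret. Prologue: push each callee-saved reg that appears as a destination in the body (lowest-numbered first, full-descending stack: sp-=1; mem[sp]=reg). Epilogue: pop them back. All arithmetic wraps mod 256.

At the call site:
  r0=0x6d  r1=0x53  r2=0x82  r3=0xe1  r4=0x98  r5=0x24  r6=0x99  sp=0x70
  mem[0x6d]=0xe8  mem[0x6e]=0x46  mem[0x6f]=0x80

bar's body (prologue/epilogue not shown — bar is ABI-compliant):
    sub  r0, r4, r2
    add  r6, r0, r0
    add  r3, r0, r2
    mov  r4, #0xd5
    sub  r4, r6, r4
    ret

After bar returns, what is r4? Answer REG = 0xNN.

prologue: push r4 -> mem[0x6f]=0x98, sp=0x6f
body[0] sub  r0, r4, r2 -> r0=0x16
body[1] add  r6, r0, r0 -> r6=0x2c
body[2] add  r3, r0, r2 -> r3=0x98
body[3] mov  r4, #0xd5 -> r4=0xd5
body[4] sub  r4, r6, r4 -> r4=0x57
epilogue: pop r4=0x98, sp=0x70
r4 is callee-saved -> restored

REG = 0x98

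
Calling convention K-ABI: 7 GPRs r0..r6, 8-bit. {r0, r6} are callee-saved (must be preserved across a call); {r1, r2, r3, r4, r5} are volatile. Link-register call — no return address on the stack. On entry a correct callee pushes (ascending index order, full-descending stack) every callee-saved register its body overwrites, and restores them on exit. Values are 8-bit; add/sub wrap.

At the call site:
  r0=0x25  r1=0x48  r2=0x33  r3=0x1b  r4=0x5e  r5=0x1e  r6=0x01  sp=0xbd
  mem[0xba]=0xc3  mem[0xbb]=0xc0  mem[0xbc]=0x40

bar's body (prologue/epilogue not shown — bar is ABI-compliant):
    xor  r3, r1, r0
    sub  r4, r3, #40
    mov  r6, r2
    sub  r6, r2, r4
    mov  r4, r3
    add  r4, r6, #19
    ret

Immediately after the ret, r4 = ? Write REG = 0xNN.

REG = 0x01

prologue: push r6 -> mem[0xbc]=0x01, sp=0xbc
body[0] xor  r3, r1, r0 -> r3=0x6d
body[1] sub  r4, r3, #40 -> r4=0x45
body[2] mov  r6, r2 -> r6=0x33
body[3] sub  r6, r2, r4 -> r6=0xee
body[4] mov  r4, r3 -> r4=0x6d
body[5] add  r4, r6, #19 -> r4=0x01
epilogue: pop r6=0x01, sp=0xbd
r4 is caller-saved -> body value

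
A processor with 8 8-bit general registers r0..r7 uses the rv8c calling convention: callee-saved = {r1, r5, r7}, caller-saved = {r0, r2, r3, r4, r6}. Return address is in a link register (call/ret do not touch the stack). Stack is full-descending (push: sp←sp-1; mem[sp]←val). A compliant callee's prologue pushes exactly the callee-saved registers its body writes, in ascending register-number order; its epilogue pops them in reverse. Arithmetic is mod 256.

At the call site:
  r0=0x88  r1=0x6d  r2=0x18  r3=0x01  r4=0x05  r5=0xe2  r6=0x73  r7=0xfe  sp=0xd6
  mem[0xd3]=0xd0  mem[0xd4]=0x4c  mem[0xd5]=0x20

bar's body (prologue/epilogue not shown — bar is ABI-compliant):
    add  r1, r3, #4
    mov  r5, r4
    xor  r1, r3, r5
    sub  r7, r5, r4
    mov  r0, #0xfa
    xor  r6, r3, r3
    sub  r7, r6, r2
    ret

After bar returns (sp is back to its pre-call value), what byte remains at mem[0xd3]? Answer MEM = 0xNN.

prologue: push r1 -> mem[0xd5]=0x6d, sp=0xd5
prologue: push r5 -> mem[0xd4]=0xe2, sp=0xd4
prologue: push r7 -> mem[0xd3]=0xfe, sp=0xd3
body[0] add  r1, r3, #4 -> r1=0x05
body[1] mov  r5, r4 -> r5=0x05
body[2] xor  r1, r3, r5 -> r1=0x04
body[3] sub  r7, r5, r4 -> r7=0x00
body[4] mov  r0, #0xfa -> r0=0xfa
body[5] xor  r6, r3, r3 -> r6=0x00
body[6] sub  r7, r6, r2 -> r7=0xe8
epilogue: pop r7=0xfe, sp=0xd4
epilogue: pop r5=0xe2, sp=0xd5
epilogue: pop r1=0x6d, sp=0xd6
prologue pushed ['r1', 'r5', 'r7'] at ['0xd5', '0xd4', '0xd3']

MEM = 0xfe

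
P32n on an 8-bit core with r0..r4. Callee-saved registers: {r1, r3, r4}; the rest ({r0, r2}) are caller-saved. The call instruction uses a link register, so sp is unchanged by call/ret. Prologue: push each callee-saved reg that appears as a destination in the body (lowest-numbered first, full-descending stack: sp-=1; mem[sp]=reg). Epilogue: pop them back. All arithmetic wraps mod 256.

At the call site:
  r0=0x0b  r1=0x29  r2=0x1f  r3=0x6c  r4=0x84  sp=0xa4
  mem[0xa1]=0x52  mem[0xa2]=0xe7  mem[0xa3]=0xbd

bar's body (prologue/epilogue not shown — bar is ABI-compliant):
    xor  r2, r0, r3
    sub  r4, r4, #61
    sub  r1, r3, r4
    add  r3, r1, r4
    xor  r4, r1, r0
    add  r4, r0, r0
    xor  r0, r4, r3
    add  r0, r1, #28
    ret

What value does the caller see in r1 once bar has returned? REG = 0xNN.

prologue: push r1 -> mem[0xa3]=0x29, sp=0xa3
prologue: push r3 -> mem[0xa2]=0x6c, sp=0xa2
prologue: push r4 -> mem[0xa1]=0x84, sp=0xa1
body[0] xor  r2, r0, r3 -> r2=0x67
body[1] sub  r4, r4, #61 -> r4=0x47
body[2] sub  r1, r3, r4 -> r1=0x25
body[3] add  r3, r1, r4 -> r3=0x6c
body[4] xor  r4, r1, r0 -> r4=0x2e
body[5] add  r4, r0, r0 -> r4=0x16
body[6] xor  r0, r4, r3 -> r0=0x7a
body[7] add  r0, r1, #28 -> r0=0x41
epilogue: pop r4=0x84, sp=0xa2
epilogue: pop r3=0x6c, sp=0xa3
epilogue: pop r1=0x29, sp=0xa4
r1 is callee-saved -> restored

REG = 0x29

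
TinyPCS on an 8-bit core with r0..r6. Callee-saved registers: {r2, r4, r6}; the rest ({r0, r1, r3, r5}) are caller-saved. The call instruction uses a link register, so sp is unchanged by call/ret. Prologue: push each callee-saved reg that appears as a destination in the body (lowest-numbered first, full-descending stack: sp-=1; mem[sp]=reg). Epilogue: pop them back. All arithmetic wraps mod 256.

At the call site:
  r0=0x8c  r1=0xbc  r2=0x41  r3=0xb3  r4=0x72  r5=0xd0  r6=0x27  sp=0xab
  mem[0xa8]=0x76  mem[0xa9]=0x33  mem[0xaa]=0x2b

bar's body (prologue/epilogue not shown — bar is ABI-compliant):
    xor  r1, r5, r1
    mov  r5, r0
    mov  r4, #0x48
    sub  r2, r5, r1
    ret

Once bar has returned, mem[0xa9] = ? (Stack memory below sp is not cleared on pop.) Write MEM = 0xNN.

prologue: push r2 -> mem[0xaa]=0x41, sp=0xaa
prologue: push r4 -> mem[0xa9]=0x72, sp=0xa9
body[0] xor  r1, r5, r1 -> r1=0x6c
body[1] mov  r5, r0 -> r5=0x8c
body[2] mov  r4, #0x48 -> r4=0x48
body[3] sub  r2, r5, r1 -> r2=0x20
epilogue: pop r4=0x72, sp=0xaa
epilogue: pop r2=0x41, sp=0xab
prologue pushed ['r2', 'r4'] at ['0xaa', '0xa9']

MEM = 0x72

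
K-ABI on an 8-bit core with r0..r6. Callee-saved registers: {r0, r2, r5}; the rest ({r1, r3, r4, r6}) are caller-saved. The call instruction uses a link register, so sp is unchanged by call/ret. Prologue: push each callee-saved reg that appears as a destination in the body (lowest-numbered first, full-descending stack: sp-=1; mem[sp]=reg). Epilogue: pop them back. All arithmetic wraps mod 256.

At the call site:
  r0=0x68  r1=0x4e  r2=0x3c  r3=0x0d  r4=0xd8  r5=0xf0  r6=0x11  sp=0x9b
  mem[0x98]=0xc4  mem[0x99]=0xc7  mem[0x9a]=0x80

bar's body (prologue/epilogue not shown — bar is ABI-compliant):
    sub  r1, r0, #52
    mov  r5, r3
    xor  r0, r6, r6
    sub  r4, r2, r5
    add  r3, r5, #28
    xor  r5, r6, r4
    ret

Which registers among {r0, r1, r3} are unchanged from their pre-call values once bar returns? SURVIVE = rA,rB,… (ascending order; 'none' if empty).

prologue: push r0 → mem[0x9a]=0x68, sp=0x9a
prologue: push r5 → mem[0x99]=0xf0, sp=0x99
body[0] sub  r1, r0, #52 → r1=0x34
body[1] mov  r5, r3 → r5=0x0d
body[2] xor  r0, r6, r6 → r0=0x00
body[3] sub  r4, r2, r5 → r4=0x2f
body[4] add  r3, r5, #28 → r3=0x29
body[5] xor  r5, r6, r4 → r5=0x3e
epilogue: pop r5=0xf0, sp=0x9a
epilogue: pop r0=0x68, sp=0x9b
r0: callee-saved, written=True
r1: caller-saved, written=True
r3: caller-saved, written=True

SURVIVE = r0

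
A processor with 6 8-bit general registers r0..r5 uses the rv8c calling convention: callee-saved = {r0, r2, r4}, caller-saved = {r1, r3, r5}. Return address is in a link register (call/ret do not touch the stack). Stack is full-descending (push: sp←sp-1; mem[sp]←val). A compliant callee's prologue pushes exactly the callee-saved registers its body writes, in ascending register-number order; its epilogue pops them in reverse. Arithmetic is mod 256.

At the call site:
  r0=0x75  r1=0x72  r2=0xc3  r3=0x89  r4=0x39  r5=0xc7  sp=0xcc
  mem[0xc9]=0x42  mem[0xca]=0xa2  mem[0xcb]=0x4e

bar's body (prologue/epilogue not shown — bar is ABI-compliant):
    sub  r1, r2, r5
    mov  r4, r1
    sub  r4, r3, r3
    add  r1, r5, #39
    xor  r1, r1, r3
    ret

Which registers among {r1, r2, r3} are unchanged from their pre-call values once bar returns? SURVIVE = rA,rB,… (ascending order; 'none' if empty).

SURVIVE = r2,r3

prologue: push r4 -> mem[0xcb]=0x39, sp=0xcb
body[0] sub  r1, r2, r5 -> r1=0xfc
body[1] mov  r4, r1 -> r4=0xfc
body[2] sub  r4, r3, r3 -> r4=0x00
body[3] add  r1, r5, #39 -> r1=0xee
body[4] xor  r1, r1, r3 -> r1=0x67
epilogue: pop r4=0x39, sp=0xcc
r1: caller-saved, written=True
r2: callee-saved, written=False
r3: caller-saved, written=False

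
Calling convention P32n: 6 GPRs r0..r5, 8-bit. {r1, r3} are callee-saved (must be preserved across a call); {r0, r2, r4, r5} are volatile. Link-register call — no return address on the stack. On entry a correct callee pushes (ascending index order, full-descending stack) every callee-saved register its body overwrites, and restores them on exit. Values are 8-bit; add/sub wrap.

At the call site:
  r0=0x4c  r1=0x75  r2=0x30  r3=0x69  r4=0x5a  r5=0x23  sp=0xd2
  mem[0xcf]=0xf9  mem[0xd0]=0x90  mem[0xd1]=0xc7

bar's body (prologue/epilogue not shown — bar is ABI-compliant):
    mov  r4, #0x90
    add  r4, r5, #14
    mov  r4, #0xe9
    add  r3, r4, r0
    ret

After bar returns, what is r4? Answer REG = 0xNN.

prologue: push r3 → mem[0xd1]=0x69, sp=0xd1
body[0] mov  r4, #0x90 → r4=0x90
body[1] add  r4, r5, #14 → r4=0x31
body[2] mov  r4, #0xe9 → r4=0xe9
body[3] add  r3, r4, r0 → r3=0x35
epilogue: pop r3=0x69, sp=0xd2
r4 is caller-saved → body value

REG = 0xe9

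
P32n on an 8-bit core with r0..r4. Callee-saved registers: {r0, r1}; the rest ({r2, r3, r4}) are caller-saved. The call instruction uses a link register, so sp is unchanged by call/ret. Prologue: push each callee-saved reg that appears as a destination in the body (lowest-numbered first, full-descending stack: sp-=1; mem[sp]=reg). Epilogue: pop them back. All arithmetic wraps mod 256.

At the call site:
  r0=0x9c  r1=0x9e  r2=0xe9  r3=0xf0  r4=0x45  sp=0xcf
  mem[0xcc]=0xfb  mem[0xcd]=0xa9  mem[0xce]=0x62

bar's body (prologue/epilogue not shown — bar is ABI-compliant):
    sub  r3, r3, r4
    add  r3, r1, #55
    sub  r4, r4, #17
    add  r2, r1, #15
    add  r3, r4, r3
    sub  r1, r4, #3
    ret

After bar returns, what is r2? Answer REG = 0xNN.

REG = 0xad

prologue: push r1 -> mem[0xce]=0x9e, sp=0xce
body[0] sub  r3, r3, r4 -> r3=0xab
body[1] add  r3, r1, #55 -> r3=0xd5
body[2] sub  r4, r4, #17 -> r4=0x34
body[3] add  r2, r1, #15 -> r2=0xad
body[4] add  r3, r4, r3 -> r3=0x09
body[5] sub  r1, r4, #3 -> r1=0x31
epilogue: pop r1=0x9e, sp=0xcf
r2 is caller-saved -> body value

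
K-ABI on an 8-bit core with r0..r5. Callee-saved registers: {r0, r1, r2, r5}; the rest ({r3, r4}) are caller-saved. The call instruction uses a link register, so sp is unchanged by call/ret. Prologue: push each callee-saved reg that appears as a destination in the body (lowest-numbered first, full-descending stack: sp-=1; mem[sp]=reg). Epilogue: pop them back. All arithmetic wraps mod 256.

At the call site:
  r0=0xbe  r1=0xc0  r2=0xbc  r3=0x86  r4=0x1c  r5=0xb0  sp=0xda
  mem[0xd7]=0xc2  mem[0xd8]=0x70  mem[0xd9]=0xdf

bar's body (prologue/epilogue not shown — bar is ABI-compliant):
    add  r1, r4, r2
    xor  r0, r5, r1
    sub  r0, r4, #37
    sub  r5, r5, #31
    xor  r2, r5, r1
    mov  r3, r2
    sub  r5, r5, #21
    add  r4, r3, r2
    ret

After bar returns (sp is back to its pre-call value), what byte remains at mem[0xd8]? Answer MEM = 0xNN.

MEM = 0xc0

prologue: push r0 -> mem[0xd9]=0xbe, sp=0xd9
prologue: push r1 -> mem[0xd8]=0xc0, sp=0xd8
prologue: push r2 -> mem[0xd7]=0xbc, sp=0xd7
prologue: push r5 -> mem[0xd6]=0xb0, sp=0xd6
body[0] add  r1, r4, r2 -> r1=0xd8
body[1] xor  r0, r5, r1 -> r0=0x68
body[2] sub  r0, r4, #37 -> r0=0xf7
body[3] sub  r5, r5, #31 -> r5=0x91
body[4] xor  r2, r5, r1 -> r2=0x49
body[5] mov  r3, r2 -> r3=0x49
body[6] sub  r5, r5, #21 -> r5=0x7c
body[7] add  r4, r3, r2 -> r4=0x92
epilogue: pop r5=0xb0, sp=0xd7
epilogue: pop r2=0xbc, sp=0xd8
epilogue: pop r1=0xc0, sp=0xd9
epilogue: pop r0=0xbe, sp=0xda
prologue pushed ['r0', 'r1', 'r2', 'r5'] at ['0xd9', '0xd8', '0xd7', '0xd6']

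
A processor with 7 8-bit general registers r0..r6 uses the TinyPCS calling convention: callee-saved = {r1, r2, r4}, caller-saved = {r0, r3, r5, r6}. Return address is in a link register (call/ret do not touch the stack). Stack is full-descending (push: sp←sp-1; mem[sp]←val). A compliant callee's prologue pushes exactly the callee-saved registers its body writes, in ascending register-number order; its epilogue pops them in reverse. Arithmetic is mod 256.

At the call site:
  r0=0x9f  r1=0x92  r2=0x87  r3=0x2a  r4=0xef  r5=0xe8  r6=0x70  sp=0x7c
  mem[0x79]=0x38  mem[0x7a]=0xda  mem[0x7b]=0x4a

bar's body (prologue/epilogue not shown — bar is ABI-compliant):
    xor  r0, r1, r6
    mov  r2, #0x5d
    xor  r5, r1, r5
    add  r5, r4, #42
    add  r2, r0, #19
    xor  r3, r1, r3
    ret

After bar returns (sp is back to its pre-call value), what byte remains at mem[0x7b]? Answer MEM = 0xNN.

MEM = 0x87

prologue: push r2 -> mem[0x7b]=0x87, sp=0x7b
body[0] xor  r0, r1, r6 -> r0=0xe2
body[1] mov  r2, #0x5d -> r2=0x5d
body[2] xor  r5, r1, r5 -> r5=0x7a
body[3] add  r5, r4, #42 -> r5=0x19
body[4] add  r2, r0, #19 -> r2=0xf5
body[5] xor  r3, r1, r3 -> r3=0xb8
epilogue: pop r2=0x87, sp=0x7c
prologue pushed ['r2'] at ['0x7b']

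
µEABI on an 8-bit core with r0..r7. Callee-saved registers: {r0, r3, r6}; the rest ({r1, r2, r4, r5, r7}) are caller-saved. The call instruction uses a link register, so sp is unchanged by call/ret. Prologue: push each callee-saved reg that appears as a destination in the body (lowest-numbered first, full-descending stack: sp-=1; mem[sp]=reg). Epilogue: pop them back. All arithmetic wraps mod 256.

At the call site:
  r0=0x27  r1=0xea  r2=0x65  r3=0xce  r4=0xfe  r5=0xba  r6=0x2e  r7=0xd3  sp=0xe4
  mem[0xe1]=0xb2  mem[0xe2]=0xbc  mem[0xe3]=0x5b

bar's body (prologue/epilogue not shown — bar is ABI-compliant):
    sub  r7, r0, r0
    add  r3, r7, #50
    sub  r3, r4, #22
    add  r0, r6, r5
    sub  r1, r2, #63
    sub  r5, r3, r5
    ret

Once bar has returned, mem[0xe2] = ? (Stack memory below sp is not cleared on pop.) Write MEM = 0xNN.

prologue: push r0 -> mem[0xe3]=0x27, sp=0xe3
prologue: push r3 -> mem[0xe2]=0xce, sp=0xe2
body[0] sub  r7, r0, r0 -> r7=0x00
body[1] add  r3, r7, #50 -> r3=0x32
body[2] sub  r3, r4, #22 -> r3=0xe8
body[3] add  r0, r6, r5 -> r0=0xe8
body[4] sub  r1, r2, #63 -> r1=0x26
body[5] sub  r5, r3, r5 -> r5=0x2e
epilogue: pop r3=0xce, sp=0xe3
epilogue: pop r0=0x27, sp=0xe4
prologue pushed ['r0', 'r3'] at ['0xe3', '0xe2']

MEM = 0xce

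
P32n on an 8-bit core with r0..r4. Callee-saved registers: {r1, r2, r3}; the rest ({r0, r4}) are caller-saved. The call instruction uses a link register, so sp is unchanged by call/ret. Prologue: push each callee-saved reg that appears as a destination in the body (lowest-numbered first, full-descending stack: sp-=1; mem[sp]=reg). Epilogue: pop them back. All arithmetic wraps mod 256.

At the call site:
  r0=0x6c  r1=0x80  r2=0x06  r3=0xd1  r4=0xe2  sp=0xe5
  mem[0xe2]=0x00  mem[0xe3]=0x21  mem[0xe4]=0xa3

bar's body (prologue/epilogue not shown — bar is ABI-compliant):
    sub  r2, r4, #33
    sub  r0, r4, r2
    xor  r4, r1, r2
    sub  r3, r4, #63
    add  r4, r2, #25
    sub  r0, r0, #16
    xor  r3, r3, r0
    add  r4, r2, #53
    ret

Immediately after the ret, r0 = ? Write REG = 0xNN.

REG = 0x11

prologue: push r2 → mem[0xe4]=0x06, sp=0xe4
prologue: push r3 → mem[0xe3]=0xd1, sp=0xe3
body[0] sub  r2, r4, #33 → r2=0xc1
body[1] sub  r0, r4, r2 → r0=0x21
body[2] xor  r4, r1, r2 → r4=0x41
body[3] sub  r3, r4, #63 → r3=0x02
body[4] add  r4, r2, #25 → r4=0xda
body[5] sub  r0, r0, #16 → r0=0x11
body[6] xor  r3, r3, r0 → r3=0x13
body[7] add  r4, r2, #53 → r4=0xf6
epilogue: pop r3=0xd1, sp=0xe4
epilogue: pop r2=0x06, sp=0xe5
r0 is caller-saved → body value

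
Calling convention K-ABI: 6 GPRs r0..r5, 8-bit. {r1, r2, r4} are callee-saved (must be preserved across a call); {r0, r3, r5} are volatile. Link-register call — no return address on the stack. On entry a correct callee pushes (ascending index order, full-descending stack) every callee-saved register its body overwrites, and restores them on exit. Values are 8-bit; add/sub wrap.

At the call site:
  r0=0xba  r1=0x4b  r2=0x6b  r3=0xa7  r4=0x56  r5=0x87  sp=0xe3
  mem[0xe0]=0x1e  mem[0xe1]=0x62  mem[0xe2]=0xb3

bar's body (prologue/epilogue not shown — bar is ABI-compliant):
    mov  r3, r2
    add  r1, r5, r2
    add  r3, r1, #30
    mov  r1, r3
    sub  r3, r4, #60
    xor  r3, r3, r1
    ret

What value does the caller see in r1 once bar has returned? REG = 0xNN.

REG = 0x4b

prologue: push r1 → mem[0xe2]=0x4b, sp=0xe2
body[0] mov  r3, r2 → r3=0x6b
body[1] add  r1, r5, r2 → r1=0xf2
body[2] add  r3, r1, #30 → r3=0x10
body[3] mov  r1, r3 → r1=0x10
body[4] sub  r3, r4, #60 → r3=0x1a
body[5] xor  r3, r3, r1 → r3=0x0a
epilogue: pop r1=0x4b, sp=0xe3
r1 is callee-saved → restored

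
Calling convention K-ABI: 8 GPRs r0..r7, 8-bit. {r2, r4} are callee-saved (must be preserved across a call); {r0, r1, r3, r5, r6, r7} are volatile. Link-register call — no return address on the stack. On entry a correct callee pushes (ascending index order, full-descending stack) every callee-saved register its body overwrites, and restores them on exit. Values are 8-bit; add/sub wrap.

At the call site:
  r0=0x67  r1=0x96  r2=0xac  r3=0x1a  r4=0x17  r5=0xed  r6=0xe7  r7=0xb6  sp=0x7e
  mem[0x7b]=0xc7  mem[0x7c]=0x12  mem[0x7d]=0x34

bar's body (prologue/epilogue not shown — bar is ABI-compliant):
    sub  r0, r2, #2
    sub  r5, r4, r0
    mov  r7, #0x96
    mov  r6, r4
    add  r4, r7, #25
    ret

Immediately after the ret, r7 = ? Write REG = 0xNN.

REG = 0x96

prologue: push r4 → mem[0x7d]=0x17, sp=0x7d
body[0] sub  r0, r2, #2 → r0=0xaa
body[1] sub  r5, r4, r0 → r5=0x6d
body[2] mov  r7, #0x96 → r7=0x96
body[3] mov  r6, r4 → r6=0x17
body[4] add  r4, r7, #25 → r4=0xaf
epilogue: pop r4=0x17, sp=0x7e
r7 is caller-saved → body value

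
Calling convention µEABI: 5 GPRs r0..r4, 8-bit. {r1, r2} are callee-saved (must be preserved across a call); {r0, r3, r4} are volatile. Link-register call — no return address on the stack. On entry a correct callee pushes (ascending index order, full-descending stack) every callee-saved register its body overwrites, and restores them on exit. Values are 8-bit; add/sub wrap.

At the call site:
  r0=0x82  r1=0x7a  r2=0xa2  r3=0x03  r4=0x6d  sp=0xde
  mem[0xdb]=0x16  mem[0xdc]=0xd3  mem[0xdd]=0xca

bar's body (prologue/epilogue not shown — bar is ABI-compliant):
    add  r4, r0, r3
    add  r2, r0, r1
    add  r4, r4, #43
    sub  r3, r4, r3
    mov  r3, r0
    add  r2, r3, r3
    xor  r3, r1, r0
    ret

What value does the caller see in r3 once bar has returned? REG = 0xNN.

prologue: push r2 → mem[0xdd]=0xa2, sp=0xdd
body[0] add  r4, r0, r3 → r4=0x85
body[1] add  r2, r0, r1 → r2=0xfc
body[2] add  r4, r4, #43 → r4=0xb0
body[3] sub  r3, r4, r3 → r3=0xad
body[4] mov  r3, r0 → r3=0x82
body[5] add  r2, r3, r3 → r2=0x04
body[6] xor  r3, r1, r0 → r3=0xf8
epilogue: pop r2=0xa2, sp=0xde
r3 is caller-saved → body value

REG = 0xf8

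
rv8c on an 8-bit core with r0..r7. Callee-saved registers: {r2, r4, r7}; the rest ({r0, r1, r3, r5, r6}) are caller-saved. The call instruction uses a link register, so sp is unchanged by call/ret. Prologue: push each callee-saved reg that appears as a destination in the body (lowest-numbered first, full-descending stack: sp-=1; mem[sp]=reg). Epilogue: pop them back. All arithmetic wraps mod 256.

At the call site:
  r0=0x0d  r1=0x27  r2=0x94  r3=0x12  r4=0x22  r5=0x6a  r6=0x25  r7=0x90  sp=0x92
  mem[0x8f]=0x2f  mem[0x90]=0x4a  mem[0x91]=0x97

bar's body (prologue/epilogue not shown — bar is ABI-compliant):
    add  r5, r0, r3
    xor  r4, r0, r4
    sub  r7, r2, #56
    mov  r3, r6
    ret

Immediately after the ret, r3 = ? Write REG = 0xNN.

REG = 0x25

prologue: push r4 → mem[0x91]=0x22, sp=0x91
prologue: push r7 → mem[0x90]=0x90, sp=0x90
body[0] add  r5, r0, r3 → r5=0x1f
body[1] xor  r4, r0, r4 → r4=0x2f
body[2] sub  r7, r2, #56 → r7=0x5c
body[3] mov  r3, r6 → r3=0x25
epilogue: pop r7=0x90, sp=0x91
epilogue: pop r4=0x22, sp=0x92
r3 is caller-saved → body value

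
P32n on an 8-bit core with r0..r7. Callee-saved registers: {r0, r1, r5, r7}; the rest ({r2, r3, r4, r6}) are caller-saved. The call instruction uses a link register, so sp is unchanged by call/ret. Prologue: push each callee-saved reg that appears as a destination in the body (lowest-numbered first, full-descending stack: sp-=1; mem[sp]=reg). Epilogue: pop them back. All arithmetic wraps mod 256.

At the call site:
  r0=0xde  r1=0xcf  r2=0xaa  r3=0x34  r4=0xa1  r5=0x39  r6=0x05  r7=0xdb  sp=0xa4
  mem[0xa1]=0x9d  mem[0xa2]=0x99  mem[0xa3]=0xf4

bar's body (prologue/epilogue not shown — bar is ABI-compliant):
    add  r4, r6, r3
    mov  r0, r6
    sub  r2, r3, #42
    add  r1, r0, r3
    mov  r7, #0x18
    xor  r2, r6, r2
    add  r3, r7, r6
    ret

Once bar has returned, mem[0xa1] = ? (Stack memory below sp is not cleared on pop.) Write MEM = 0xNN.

MEM = 0xdb

prologue: push r0 → mem[0xa3]=0xde, sp=0xa3
prologue: push r1 → mem[0xa2]=0xcf, sp=0xa2
prologue: push r7 → mem[0xa1]=0xdb, sp=0xa1
body[0] add  r4, r6, r3 → r4=0x39
body[1] mov  r0, r6 → r0=0x05
body[2] sub  r2, r3, #42 → r2=0x0a
body[3] add  r1, r0, r3 → r1=0x39
body[4] mov  r7, #0x18 → r7=0x18
body[5] xor  r2, r6, r2 → r2=0x0f
body[6] add  r3, r7, r6 → r3=0x1d
epilogue: pop r7=0xdb, sp=0xa2
epilogue: pop r1=0xcf, sp=0xa3
epilogue: pop r0=0xde, sp=0xa4
prologue pushed ['r0', 'r1', 'r7'] at ['0xa3', '0xa2', '0xa1']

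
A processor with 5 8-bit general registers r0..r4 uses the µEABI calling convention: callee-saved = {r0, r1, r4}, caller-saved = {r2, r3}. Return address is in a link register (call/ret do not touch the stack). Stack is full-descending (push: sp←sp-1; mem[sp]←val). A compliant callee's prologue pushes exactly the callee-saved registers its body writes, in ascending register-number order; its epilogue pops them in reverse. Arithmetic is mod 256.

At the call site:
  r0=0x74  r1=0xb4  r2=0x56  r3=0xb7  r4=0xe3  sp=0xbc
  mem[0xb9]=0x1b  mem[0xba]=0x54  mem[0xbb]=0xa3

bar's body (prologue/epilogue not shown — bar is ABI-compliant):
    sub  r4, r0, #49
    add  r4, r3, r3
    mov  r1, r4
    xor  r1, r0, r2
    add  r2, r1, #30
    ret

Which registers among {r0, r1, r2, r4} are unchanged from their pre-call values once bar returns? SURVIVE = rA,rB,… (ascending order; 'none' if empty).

SURVIVE = r0,r1,r4

prologue: push r1 → mem[0xbb]=0xb4, sp=0xbb
prologue: push r4 → mem[0xba]=0xe3, sp=0xba
body[0] sub  r4, r0, #49 → r4=0x43
body[1] add  r4, r3, r3 → r4=0x6e
body[2] mov  r1, r4 → r1=0x6e
body[3] xor  r1, r0, r2 → r1=0x22
body[4] add  r2, r1, #30 → r2=0x40
epilogue: pop r4=0xe3, sp=0xbb
epilogue: pop r1=0xb4, sp=0xbc
r0: callee-saved, written=False
r1: callee-saved, written=True
r2: caller-saved, written=True
r4: callee-saved, written=True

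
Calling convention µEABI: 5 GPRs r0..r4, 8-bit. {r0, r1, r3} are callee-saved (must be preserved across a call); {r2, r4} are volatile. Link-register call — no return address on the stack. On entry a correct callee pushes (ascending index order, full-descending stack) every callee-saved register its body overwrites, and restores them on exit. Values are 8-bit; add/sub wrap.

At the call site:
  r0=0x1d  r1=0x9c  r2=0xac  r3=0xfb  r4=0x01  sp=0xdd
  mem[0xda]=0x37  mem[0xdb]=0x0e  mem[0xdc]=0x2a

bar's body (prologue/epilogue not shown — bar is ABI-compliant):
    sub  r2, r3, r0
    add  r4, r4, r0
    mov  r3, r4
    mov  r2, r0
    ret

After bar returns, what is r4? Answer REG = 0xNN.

prologue: push r3 → mem[0xdc]=0xfb, sp=0xdc
body[0] sub  r2, r3, r0 → r2=0xde
body[1] add  r4, r4, r0 → r4=0x1e
body[2] mov  r3, r4 → r3=0x1e
body[3] mov  r2, r0 → r2=0x1d
epilogue: pop r3=0xfb, sp=0xdd
r4 is caller-saved → body value

REG = 0x1e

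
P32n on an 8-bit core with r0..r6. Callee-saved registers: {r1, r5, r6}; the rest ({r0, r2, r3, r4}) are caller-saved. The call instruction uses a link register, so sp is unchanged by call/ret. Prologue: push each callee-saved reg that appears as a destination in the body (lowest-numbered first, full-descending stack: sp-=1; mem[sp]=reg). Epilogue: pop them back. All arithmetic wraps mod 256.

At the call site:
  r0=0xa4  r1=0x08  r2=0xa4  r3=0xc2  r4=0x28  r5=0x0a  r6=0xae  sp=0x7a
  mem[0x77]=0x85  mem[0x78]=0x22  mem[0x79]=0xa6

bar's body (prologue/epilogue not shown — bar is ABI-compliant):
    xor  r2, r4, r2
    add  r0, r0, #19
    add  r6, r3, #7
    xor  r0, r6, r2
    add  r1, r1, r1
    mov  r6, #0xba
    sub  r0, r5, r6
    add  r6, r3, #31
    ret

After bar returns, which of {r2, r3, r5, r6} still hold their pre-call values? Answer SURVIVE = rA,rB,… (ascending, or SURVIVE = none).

SURVIVE = r3,r5,r6

prologue: push r1 → mem[0x79]=0x08, sp=0x79
prologue: push r6 → mem[0x78]=0xae, sp=0x78
body[0] xor  r2, r4, r2 → r2=0x8c
body[1] add  r0, r0, #19 → r0=0xb7
body[2] add  r6, r3, #7 → r6=0xc9
body[3] xor  r0, r6, r2 → r0=0x45
body[4] add  r1, r1, r1 → r1=0x10
body[5] mov  r6, #0xba → r6=0xba
body[6] sub  r0, r5, r6 → r0=0x50
body[7] add  r6, r3, #31 → r6=0xe1
epilogue: pop r6=0xae, sp=0x79
epilogue: pop r1=0x08, sp=0x7a
r2: caller-saved, written=True
r3: caller-saved, written=False
r5: callee-saved, written=False
r6: callee-saved, written=True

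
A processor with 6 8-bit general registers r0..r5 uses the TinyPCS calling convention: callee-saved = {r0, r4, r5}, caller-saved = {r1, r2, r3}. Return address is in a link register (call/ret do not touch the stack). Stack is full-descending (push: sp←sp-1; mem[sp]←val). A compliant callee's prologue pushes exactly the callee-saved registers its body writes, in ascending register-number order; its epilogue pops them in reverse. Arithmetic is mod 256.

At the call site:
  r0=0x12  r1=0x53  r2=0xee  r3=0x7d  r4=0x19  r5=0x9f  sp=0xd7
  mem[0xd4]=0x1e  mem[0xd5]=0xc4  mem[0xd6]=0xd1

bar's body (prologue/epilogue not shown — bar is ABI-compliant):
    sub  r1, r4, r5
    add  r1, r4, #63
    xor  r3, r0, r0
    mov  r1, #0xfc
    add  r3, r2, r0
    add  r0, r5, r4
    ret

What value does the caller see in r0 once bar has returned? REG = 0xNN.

prologue: push r0 → mem[0xd6]=0x12, sp=0xd6
body[0] sub  r1, r4, r5 → r1=0x7a
body[1] add  r1, r4, #63 → r1=0x58
body[2] xor  r3, r0, r0 → r3=0x00
body[3] mov  r1, #0xfc → r1=0xfc
body[4] add  r3, r2, r0 → r3=0x00
body[5] add  r0, r5, r4 → r0=0xb8
epilogue: pop r0=0x12, sp=0xd7
r0 is callee-saved → restored

REG = 0x12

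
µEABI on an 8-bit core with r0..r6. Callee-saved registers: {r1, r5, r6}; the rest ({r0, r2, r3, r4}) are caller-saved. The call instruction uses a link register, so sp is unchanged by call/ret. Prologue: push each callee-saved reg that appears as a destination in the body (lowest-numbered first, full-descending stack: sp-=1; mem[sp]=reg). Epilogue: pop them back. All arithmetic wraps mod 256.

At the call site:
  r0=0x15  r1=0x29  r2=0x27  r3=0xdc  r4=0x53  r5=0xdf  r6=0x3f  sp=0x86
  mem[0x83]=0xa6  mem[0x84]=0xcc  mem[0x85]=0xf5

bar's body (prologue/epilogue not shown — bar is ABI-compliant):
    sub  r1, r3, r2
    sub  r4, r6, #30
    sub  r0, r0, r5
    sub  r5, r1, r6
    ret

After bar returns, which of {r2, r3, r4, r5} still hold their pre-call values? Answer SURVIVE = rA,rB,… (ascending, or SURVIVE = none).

SURVIVE = r2,r3,r5

prologue: push r1 → mem[0x85]=0x29, sp=0x85
prologue: push r5 → mem[0x84]=0xdf, sp=0x84
body[0] sub  r1, r3, r2 → r1=0xb5
body[1] sub  r4, r6, #30 → r4=0x21
body[2] sub  r0, r0, r5 → r0=0x36
body[3] sub  r5, r1, r6 → r5=0x76
epilogue: pop r5=0xdf, sp=0x85
epilogue: pop r1=0x29, sp=0x86
r2: caller-saved, written=False
r3: caller-saved, written=False
r4: caller-saved, written=True
r5: callee-saved, written=True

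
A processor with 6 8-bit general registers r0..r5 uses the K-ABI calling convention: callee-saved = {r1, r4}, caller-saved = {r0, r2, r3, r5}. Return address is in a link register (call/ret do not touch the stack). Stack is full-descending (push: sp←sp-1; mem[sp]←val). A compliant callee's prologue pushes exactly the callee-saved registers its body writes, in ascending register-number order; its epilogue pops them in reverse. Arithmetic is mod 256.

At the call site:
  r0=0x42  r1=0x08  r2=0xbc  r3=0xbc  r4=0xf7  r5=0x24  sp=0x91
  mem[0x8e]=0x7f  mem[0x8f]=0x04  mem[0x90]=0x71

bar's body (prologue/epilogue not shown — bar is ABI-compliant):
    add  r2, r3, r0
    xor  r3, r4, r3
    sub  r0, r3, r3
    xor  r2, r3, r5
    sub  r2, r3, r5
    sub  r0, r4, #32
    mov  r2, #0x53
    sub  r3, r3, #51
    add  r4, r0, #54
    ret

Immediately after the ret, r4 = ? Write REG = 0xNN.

REG = 0xf7

prologue: push r4 → mem[0x90]=0xf7, sp=0x90
body[0] add  r2, r3, r0 → r2=0xfe
body[1] xor  r3, r4, r3 → r3=0x4b
body[2] sub  r0, r3, r3 → r0=0x00
body[3] xor  r2, r3, r5 → r2=0x6f
body[4] sub  r2, r3, r5 → r2=0x27
body[5] sub  r0, r4, #32 → r0=0xd7
body[6] mov  r2, #0x53 → r2=0x53
body[7] sub  r3, r3, #51 → r3=0x18
body[8] add  r4, r0, #54 → r4=0x0d
epilogue: pop r4=0xf7, sp=0x91
r4 is callee-saved → restored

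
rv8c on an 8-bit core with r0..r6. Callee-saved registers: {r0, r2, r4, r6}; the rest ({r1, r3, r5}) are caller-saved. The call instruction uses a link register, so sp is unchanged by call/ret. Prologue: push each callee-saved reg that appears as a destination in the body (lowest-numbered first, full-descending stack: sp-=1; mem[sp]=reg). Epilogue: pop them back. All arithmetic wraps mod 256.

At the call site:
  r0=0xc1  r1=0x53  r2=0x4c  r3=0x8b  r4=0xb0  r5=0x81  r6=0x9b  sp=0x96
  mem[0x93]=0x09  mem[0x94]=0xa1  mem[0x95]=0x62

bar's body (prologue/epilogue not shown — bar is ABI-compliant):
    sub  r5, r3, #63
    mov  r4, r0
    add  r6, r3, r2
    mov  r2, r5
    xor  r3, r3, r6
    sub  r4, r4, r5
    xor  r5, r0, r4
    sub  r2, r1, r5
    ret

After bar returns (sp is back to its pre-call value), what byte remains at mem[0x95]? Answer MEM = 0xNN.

MEM = 0x4c

prologue: push r2 → mem[0x95]=0x4c, sp=0x95
prologue: push r4 → mem[0x94]=0xb0, sp=0x94
prologue: push r6 → mem[0x93]=0x9b, sp=0x93
body[0] sub  r5, r3, #63 → r5=0x4c
body[1] mov  r4, r0 → r4=0xc1
body[2] add  r6, r3, r2 → r6=0xd7
body[3] mov  r2, r5 → r2=0x4c
body[4] xor  r3, r3, r6 → r3=0x5c
body[5] sub  r4, r4, r5 → r4=0x75
body[6] xor  r5, r0, r4 → r5=0xb4
body[7] sub  r2, r1, r5 → r2=0x9f
epilogue: pop r6=0x9b, sp=0x94
epilogue: pop r4=0xb0, sp=0x95
epilogue: pop r2=0x4c, sp=0x96
prologue pushed ['r2', 'r4', 'r6'] at ['0x95', '0x94', '0x93']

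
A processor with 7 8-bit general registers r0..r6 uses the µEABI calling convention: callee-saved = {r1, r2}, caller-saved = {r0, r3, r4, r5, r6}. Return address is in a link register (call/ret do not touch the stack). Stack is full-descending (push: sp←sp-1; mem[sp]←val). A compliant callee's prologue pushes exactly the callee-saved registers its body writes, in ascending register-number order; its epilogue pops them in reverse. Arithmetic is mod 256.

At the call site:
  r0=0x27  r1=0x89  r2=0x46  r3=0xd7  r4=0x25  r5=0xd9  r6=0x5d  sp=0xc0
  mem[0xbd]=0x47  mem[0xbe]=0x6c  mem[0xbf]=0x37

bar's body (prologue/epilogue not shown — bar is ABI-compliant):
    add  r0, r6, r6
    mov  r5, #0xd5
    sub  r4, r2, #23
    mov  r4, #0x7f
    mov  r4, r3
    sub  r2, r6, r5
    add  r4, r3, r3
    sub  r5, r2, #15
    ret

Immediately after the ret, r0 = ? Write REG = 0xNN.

prologue: push r2 → mem[0xbf]=0x46, sp=0xbf
body[0] add  r0, r6, r6 → r0=0xba
body[1] mov  r5, #0xd5 → r5=0xd5
body[2] sub  r4, r2, #23 → r4=0x2f
body[3] mov  r4, #0x7f → r4=0x7f
body[4] mov  r4, r3 → r4=0xd7
body[5] sub  r2, r6, r5 → r2=0x88
body[6] add  r4, r3, r3 → r4=0xae
body[7] sub  r5, r2, #15 → r5=0x79
epilogue: pop r2=0x46, sp=0xc0
r0 is caller-saved → body value

REG = 0xba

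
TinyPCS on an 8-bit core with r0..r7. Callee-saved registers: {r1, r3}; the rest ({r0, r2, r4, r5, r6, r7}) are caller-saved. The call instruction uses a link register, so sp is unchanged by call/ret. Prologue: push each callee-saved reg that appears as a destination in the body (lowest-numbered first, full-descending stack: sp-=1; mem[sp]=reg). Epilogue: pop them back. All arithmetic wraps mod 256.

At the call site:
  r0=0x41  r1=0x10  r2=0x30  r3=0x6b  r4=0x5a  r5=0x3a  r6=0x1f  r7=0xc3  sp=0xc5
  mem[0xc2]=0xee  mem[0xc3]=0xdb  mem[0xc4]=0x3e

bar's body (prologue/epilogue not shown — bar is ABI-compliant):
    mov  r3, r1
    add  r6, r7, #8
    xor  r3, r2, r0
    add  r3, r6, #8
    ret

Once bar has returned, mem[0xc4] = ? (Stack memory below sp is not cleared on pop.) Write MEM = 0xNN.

prologue: push r3 → mem[0xc4]=0x6b, sp=0xc4
body[0] mov  r3, r1 → r3=0x10
body[1] add  r6, r7, #8 → r6=0xcb
body[2] xor  r3, r2, r0 → r3=0x71
body[3] add  r3, r6, #8 → r3=0xd3
epilogue: pop r3=0x6b, sp=0xc5
prologue pushed ['r3'] at ['0xc4']

MEM = 0x6b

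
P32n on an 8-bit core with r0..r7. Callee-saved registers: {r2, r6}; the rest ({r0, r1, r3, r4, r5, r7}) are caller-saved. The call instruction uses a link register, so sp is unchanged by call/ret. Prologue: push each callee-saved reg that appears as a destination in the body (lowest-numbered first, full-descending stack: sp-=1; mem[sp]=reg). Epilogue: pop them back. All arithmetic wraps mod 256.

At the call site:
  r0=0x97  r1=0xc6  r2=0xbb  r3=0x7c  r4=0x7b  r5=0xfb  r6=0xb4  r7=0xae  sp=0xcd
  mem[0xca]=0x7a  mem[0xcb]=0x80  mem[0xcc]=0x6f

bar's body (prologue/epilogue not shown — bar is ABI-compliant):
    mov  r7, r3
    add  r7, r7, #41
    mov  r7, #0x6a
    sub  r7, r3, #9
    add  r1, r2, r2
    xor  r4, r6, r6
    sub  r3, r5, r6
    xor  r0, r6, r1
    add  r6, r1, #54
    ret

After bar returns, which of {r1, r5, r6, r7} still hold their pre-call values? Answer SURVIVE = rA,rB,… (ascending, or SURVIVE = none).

SURVIVE = r5,r6

prologue: push r6 → mem[0xcc]=0xb4, sp=0xcc
body[0] mov  r7, r3 → r7=0x7c
body[1] add  r7, r7, #41 → r7=0xa5
body[2] mov  r7, #0x6a → r7=0x6a
body[3] sub  r7, r3, #9 → r7=0x73
body[4] add  r1, r2, r2 → r1=0x76
body[5] xor  r4, r6, r6 → r4=0x00
body[6] sub  r3, r5, r6 → r3=0x47
body[7] xor  r0, r6, r1 → r0=0xc2
body[8] add  r6, r1, #54 → r6=0xac
epilogue: pop r6=0xb4, sp=0xcd
r1: caller-saved, written=True
r5: caller-saved, written=False
r6: callee-saved, written=True
r7: caller-saved, written=True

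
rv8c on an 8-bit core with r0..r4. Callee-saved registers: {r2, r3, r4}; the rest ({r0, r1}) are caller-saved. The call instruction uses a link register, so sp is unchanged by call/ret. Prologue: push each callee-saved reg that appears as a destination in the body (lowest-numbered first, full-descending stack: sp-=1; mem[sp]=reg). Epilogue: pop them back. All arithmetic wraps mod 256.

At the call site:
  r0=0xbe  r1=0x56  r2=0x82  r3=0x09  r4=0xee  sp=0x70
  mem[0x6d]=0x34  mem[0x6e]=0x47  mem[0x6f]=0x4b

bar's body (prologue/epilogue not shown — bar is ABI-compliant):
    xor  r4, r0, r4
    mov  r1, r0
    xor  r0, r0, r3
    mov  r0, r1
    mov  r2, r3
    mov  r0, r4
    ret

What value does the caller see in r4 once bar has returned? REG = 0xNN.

prologue: push r2 -> mem[0x6f]=0x82, sp=0x6f
prologue: push r4 -> mem[0x6e]=0xee, sp=0x6e
body[0] xor  r4, r0, r4 -> r4=0x50
body[1] mov  r1, r0 -> r1=0xbe
body[2] xor  r0, r0, r3 -> r0=0xb7
body[3] mov  r0, r1 -> r0=0xbe
body[4] mov  r2, r3 -> r2=0x09
body[5] mov  r0, r4 -> r0=0x50
epilogue: pop r4=0xee, sp=0x6f
epilogue: pop r2=0x82, sp=0x70
r4 is callee-saved -> restored

REG = 0xee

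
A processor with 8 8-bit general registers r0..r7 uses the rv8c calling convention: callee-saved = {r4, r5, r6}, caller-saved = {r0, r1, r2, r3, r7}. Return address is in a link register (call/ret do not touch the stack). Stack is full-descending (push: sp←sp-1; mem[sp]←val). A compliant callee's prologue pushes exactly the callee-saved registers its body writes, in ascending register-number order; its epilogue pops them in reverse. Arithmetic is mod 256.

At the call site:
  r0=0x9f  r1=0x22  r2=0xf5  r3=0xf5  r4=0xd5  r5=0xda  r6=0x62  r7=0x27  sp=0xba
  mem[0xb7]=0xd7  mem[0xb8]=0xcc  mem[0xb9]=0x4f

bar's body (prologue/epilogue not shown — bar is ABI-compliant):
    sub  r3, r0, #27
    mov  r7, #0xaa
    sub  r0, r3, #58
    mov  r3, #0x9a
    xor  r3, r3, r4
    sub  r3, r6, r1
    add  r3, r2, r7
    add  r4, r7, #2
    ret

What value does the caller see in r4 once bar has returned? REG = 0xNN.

prologue: push r4 -> mem[0xb9]=0xd5, sp=0xb9
body[0] sub  r3, r0, #27 -> r3=0x84
body[1] mov  r7, #0xaa -> r7=0xaa
body[2] sub  r0, r3, #58 -> r0=0x4a
body[3] mov  r3, #0x9a -> r3=0x9a
body[4] xor  r3, r3, r4 -> r3=0x4f
body[5] sub  r3, r6, r1 -> r3=0x40
body[6] add  r3, r2, r7 -> r3=0x9f
body[7] add  r4, r7, #2 -> r4=0xac
epilogue: pop r4=0xd5, sp=0xba
r4 is callee-saved -> restored

REG = 0xd5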